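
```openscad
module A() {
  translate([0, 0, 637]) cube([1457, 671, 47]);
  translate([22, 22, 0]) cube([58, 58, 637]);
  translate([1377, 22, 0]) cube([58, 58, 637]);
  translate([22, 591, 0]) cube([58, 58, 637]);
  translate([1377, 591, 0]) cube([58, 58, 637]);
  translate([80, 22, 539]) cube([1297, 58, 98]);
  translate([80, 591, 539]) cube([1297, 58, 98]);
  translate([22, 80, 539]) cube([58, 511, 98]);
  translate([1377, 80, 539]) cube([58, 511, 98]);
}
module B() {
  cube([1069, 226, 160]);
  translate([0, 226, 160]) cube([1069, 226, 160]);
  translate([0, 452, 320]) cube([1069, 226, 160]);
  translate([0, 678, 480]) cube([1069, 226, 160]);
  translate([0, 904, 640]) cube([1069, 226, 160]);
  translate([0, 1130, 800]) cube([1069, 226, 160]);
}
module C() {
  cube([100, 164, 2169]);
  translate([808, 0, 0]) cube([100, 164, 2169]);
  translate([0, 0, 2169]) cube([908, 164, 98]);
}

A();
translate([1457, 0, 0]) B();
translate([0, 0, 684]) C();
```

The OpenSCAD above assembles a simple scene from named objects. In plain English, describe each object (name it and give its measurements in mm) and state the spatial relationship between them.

A is a table: top 1457 mm (x) × 671 mm (y), 47 mm thick, upper face at z = 684 mm, on four 58×58 mm square legs, each inset 22 mm from the nearest pair of top edges, running from z = 0 to the bottom of the top. Four apron rails, 58 mm thick and 98 mm tall, run between adjacent legs with their top edges flush with the underside of the top and their outer faces flush with the legs' outer faces.

B is a straight staircase of 6 solid steps. Each step is 1069 mm wide (x), 226 mm deep (y, the going) and 160 mm tall (the rise). The first step rests on the floor; each subsequent step sits one going further in +y and one rise higher in +z, directly behind and above the previous step with no overlap.

C is a rectangular door frame: two vertical jambs of 100×164 mm section, 2169 mm tall, with a clear opening 708 mm wide between their inner faces. A header 98 mm tall and 164 mm deep lies on top of the jambs and spans the full outside width.

The staircase is against the table's +x side, with their −y faces flush. The door frame is on top of the table.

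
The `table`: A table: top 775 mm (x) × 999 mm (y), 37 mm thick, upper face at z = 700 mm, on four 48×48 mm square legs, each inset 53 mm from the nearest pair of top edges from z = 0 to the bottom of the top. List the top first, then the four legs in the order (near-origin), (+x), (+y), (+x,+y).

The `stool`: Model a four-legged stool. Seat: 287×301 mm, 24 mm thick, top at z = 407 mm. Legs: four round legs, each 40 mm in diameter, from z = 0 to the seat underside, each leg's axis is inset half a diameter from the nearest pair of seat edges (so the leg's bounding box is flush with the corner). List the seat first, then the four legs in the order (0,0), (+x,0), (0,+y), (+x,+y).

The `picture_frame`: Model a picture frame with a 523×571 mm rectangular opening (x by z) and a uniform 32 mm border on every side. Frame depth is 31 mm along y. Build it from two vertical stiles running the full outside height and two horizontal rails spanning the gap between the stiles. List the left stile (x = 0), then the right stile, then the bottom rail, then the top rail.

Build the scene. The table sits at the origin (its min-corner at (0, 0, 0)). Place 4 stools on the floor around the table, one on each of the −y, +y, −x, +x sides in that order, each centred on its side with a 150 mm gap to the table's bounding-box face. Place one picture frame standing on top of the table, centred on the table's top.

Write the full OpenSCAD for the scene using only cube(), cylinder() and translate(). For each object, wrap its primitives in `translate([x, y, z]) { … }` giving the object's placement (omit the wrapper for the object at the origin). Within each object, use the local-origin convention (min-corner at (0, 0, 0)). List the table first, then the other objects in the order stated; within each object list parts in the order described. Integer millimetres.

translate([0, 0, 663]) cube([775, 999, 37]);
translate([53, 53, 0]) cube([48, 48, 663]);
translate([674, 53, 0]) cube([48, 48, 663]);
translate([53, 898, 0]) cube([48, 48, 663]);
translate([674, 898, 0]) cube([48, 48, 663]);
translate([244, -451, 0]) {
  translate([0, 0, 383]) cube([287, 301, 24]);
  translate([20, 20, 0]) cylinder(h = 383, r = 20);
  translate([267, 20, 0]) cylinder(h = 383, r = 20);
  translate([20, 281, 0]) cylinder(h = 383, r = 20);
  translate([267, 281, 0]) cylinder(h = 383, r = 20);
}
translate([244, 1149, 0]) {
  translate([0, 0, 383]) cube([287, 301, 24]);
  translate([20, 20, 0]) cylinder(h = 383, r = 20);
  translate([267, 20, 0]) cylinder(h = 383, r = 20);
  translate([20, 281, 0]) cylinder(h = 383, r = 20);
  translate([267, 281, 0]) cylinder(h = 383, r = 20);
}
translate([-437, 349, 0]) {
  translate([0, 0, 383]) cube([287, 301, 24]);
  translate([20, 20, 0]) cylinder(h = 383, r = 20);
  translate([267, 20, 0]) cylinder(h = 383, r = 20);
  translate([20, 281, 0]) cylinder(h = 383, r = 20);
  translate([267, 281, 0]) cylinder(h = 383, r = 20);
}
translate([925, 349, 0]) {
  translate([0, 0, 383]) cube([287, 301, 24]);
  translate([20, 20, 0]) cylinder(h = 383, r = 20);
  translate([267, 20, 0]) cylinder(h = 383, r = 20);
  translate([20, 281, 0]) cylinder(h = 383, r = 20);
  translate([267, 281, 0]) cylinder(h = 383, r = 20);
}
translate([94, 484, 700]) {
  cube([32, 31, 635]);
  translate([555, 0, 0]) cube([32, 31, 635]);
  translate([32, 0, 0]) cube([523, 31, 32]);
  translate([32, 0, 603]) cube([523, 31, 32]);
}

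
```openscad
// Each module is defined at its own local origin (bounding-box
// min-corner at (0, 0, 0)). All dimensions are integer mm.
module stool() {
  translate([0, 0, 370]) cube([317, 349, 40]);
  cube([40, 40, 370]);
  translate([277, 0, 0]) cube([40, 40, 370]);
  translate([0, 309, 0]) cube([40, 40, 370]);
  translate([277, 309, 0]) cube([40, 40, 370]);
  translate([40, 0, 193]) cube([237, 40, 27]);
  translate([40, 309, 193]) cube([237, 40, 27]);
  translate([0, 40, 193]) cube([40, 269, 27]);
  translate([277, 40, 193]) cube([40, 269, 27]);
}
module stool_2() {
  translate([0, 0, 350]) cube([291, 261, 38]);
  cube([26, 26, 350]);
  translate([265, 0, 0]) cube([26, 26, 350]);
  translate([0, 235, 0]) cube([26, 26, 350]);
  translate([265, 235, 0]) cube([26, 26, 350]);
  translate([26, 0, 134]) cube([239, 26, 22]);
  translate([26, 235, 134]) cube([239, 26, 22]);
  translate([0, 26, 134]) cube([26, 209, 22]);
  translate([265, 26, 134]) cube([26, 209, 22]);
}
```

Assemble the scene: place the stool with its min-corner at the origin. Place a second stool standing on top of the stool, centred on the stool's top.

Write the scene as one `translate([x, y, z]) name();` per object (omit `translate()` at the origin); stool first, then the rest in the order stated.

stool();
translate([13, 44, 410]) stool_2();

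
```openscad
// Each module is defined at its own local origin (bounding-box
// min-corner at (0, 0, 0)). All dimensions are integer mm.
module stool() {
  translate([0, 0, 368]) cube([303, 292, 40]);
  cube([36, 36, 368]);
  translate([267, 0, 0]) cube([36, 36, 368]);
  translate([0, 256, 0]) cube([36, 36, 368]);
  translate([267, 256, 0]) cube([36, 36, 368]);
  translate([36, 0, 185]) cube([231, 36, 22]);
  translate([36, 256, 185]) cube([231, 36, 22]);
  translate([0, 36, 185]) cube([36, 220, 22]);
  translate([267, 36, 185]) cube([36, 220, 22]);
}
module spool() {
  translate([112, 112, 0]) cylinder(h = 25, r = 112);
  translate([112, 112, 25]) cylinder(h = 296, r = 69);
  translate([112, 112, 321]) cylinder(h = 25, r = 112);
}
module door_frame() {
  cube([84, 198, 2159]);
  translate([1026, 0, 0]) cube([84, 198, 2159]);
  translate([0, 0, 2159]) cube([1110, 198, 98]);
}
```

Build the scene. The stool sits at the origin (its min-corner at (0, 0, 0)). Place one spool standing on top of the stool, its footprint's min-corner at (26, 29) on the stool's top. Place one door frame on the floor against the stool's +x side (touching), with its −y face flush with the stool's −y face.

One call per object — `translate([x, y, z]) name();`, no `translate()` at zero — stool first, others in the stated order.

stool();
translate([26, 29, 408]) spool();
translate([303, 0, 0]) door_frame();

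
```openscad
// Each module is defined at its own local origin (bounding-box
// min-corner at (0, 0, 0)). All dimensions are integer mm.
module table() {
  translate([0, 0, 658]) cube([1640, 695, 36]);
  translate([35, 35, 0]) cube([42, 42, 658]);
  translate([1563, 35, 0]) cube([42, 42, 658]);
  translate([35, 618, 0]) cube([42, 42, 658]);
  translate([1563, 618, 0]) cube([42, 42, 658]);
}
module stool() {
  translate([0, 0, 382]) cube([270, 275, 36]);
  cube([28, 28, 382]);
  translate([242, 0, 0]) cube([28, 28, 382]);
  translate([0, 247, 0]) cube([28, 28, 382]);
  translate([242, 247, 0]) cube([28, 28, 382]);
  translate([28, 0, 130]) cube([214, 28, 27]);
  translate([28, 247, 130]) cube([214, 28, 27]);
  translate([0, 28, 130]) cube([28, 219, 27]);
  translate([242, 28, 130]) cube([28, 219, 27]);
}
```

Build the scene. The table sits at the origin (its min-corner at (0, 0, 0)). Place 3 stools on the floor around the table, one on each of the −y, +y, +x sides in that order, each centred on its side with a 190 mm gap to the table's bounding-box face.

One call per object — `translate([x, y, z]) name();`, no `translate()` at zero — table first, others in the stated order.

table();
translate([685, -465, 0]) stool();
translate([685, 885, 0]) stool();
translate([1830, 210, 0]) stool();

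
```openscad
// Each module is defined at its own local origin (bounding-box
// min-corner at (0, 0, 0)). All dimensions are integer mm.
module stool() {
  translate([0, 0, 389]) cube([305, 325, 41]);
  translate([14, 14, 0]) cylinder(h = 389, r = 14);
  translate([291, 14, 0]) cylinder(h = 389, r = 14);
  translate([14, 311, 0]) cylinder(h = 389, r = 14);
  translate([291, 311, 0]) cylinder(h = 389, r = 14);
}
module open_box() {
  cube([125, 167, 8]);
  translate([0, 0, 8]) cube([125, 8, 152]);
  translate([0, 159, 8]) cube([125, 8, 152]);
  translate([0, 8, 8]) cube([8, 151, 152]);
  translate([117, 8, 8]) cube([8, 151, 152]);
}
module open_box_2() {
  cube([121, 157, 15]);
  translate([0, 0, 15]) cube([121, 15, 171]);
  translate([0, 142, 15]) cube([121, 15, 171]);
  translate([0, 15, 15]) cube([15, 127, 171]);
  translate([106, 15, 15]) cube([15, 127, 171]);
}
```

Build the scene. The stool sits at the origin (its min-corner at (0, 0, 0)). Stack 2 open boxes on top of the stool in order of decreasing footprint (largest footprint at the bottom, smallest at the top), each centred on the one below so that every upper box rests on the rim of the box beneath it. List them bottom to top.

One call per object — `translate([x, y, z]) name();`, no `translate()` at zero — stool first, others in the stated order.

stool();
translate([90, 79, 430]) open_box();
translate([92, 84, 590]) open_box_2();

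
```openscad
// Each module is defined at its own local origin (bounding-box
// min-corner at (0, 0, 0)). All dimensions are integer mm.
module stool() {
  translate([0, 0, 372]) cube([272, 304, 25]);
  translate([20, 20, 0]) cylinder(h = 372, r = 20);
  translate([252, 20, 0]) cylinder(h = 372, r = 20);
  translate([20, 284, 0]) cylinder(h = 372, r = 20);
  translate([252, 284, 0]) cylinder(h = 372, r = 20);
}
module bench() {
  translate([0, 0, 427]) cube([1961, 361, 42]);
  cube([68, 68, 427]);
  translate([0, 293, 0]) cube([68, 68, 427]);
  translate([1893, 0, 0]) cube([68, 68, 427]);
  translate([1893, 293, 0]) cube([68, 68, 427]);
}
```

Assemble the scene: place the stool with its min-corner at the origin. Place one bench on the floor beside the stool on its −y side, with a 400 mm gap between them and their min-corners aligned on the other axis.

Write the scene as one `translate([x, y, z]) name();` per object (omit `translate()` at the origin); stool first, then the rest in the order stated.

stool();
translate([0, -761, 0]) bench();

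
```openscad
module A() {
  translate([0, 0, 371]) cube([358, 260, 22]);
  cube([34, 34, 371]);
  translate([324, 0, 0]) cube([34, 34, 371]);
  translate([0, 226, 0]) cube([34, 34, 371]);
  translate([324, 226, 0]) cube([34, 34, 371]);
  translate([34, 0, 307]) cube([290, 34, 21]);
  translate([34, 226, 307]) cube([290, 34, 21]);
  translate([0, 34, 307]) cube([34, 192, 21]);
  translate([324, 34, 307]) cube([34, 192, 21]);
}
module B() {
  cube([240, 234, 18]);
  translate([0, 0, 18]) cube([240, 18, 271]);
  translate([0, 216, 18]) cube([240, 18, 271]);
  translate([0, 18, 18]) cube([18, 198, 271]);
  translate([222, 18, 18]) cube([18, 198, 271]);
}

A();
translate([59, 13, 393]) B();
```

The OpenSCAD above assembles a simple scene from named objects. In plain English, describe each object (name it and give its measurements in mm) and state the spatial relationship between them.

A is a four-legged stool. The seat is a 358×260×22 mm slab whose top surface is at z = 393 mm; four square legs, each 34×34 mm in cross-section, run from the floor (z = 0) to the underside of the seat, each flush with a corner of the seat. Four stretchers, 34 mm wide and 21 mm tall, connect adjacent legs with their undersides at z = 307 mm, each running between the inner faces of the legs it joins and aligned with the legs' outer faces on the other axis.

B is an open storage box with external size 240×234×289 mm and wall thickness 18 mm (the base is also 18 mm thick). The base covers the whole footprint; the four walls stand on the base, with the y-facing walls full-width and the x-facing walls fitting between their inner faces.

The open box is on top of the stool, centred.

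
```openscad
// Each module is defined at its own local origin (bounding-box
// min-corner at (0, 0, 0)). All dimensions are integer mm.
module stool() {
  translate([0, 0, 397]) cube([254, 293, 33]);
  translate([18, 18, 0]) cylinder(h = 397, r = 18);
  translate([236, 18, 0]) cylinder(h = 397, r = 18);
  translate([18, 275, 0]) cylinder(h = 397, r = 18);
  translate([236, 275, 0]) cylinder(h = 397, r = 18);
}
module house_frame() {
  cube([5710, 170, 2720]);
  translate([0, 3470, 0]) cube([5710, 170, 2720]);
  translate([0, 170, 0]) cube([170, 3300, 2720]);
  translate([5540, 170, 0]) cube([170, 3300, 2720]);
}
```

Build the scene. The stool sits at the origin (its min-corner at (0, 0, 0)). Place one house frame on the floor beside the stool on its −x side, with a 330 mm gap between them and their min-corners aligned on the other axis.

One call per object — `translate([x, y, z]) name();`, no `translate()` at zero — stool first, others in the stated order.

stool();
translate([-6040, 0, 0]) house_frame();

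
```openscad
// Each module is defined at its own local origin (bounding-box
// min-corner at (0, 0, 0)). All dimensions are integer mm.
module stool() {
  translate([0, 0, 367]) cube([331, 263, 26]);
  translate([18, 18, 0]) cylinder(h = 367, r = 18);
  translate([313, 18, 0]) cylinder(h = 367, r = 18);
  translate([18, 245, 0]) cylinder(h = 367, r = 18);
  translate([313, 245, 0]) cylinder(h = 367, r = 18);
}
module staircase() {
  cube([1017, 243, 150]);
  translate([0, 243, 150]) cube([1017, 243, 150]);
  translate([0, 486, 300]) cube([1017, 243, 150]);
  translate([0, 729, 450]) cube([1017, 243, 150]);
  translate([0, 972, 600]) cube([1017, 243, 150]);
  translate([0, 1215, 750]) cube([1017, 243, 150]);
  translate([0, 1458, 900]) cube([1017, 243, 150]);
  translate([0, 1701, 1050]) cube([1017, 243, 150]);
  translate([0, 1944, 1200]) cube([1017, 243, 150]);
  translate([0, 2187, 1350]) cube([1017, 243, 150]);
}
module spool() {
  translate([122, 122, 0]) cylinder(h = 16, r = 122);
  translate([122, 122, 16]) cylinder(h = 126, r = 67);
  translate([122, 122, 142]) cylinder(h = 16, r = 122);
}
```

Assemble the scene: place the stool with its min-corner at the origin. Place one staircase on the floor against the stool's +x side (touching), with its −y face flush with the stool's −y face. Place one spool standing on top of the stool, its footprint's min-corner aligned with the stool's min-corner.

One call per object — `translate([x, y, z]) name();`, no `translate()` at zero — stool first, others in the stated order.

stool();
translate([331, 0, 0]) staircase();
translate([0, 0, 393]) spool();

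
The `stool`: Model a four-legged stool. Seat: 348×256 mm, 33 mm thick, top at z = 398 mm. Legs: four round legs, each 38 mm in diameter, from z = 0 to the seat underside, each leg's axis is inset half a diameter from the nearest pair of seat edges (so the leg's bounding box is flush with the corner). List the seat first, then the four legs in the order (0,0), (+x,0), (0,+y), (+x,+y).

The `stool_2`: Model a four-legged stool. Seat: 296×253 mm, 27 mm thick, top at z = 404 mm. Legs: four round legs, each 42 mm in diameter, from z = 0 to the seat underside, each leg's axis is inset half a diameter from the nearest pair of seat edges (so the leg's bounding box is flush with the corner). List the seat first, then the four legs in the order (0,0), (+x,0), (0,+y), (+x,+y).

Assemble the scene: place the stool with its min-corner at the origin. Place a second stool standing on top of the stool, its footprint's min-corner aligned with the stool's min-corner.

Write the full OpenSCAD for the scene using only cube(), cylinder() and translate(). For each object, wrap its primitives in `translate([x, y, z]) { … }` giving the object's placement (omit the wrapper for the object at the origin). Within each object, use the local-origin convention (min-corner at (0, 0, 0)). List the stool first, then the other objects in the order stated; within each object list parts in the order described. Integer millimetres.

translate([0, 0, 365]) cube([348, 256, 33]);
translate([19, 19, 0]) cylinder(h = 365, r = 19);
translate([329, 19, 0]) cylinder(h = 365, r = 19);
translate([19, 237, 0]) cylinder(h = 365, r = 19);
translate([329, 237, 0]) cylinder(h = 365, r = 19);
translate([0, 0, 398]) {
  translate([0, 0, 377]) cube([296, 253, 27]);
  translate([21, 21, 0]) cylinder(h = 377, r = 21);
  translate([275, 21, 0]) cylinder(h = 377, r = 21);
  translate([21, 232, 0]) cylinder(h = 377, r = 21);
  translate([275, 232, 0]) cylinder(h = 377, r = 21);
}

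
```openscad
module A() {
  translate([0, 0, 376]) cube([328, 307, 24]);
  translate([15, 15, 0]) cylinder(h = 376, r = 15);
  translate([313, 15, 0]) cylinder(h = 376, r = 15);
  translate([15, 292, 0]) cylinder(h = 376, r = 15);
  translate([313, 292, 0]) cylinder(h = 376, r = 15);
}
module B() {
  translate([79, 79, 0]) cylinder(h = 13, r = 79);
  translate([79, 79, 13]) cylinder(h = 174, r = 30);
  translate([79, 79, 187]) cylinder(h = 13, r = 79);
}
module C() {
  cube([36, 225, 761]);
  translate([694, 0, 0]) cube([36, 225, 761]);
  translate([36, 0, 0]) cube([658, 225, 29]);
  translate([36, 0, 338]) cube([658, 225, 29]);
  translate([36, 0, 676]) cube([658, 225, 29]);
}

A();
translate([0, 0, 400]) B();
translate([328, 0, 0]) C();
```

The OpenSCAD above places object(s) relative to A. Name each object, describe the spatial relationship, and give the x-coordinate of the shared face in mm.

A is a stool. B is a spool. C is a bookshelf. The spool is on top of the stool. The bookshelf is against the stool's +x side, with their −y faces flush. The x-coordinate of the shared face is 328 mm.

The stool's +x face and the bookshelf's −x face are both at x = 328 mm.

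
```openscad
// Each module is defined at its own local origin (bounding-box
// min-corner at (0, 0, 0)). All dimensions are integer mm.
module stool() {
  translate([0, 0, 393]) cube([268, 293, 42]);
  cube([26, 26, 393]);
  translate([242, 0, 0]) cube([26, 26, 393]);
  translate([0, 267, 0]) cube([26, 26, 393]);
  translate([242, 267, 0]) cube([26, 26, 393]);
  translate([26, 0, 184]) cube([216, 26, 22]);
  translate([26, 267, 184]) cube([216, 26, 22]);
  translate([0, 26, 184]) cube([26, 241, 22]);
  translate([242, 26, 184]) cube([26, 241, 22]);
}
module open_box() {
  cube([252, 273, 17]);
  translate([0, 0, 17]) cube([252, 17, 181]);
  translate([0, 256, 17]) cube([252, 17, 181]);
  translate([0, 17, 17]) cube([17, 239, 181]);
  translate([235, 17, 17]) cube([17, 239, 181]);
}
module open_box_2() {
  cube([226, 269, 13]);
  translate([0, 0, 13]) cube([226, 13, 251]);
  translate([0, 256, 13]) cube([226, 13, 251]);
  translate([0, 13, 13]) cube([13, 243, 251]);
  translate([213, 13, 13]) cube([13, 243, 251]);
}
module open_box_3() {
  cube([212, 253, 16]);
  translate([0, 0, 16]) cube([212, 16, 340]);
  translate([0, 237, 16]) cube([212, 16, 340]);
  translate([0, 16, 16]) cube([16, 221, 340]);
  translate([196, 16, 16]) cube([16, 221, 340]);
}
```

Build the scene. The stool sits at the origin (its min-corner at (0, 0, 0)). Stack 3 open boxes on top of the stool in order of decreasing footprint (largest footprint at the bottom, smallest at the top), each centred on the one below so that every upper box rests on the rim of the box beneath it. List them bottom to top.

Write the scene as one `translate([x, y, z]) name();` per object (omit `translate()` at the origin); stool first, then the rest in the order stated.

stool();
translate([8, 10, 435]) open_box();
translate([21, 12, 633]) open_box_2();
translate([28, 20, 897]) open_box_3();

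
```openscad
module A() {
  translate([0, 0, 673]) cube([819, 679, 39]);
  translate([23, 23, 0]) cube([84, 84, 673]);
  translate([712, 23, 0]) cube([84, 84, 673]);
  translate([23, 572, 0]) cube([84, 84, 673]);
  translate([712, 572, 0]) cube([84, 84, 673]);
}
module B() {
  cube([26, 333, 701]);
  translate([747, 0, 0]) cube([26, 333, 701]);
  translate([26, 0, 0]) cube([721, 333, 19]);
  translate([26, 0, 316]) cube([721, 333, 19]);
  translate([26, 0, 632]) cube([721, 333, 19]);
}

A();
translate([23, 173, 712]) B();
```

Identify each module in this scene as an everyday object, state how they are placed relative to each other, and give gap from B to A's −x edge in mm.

A is a table. B is a bookshelf. The bookshelf is on top of the table, centred. The gap from the bookshelf to the table's −x edge is 23 mm.

The bookshelf's min-x is at 23; the table's min-x is 0; gap = 23 mm.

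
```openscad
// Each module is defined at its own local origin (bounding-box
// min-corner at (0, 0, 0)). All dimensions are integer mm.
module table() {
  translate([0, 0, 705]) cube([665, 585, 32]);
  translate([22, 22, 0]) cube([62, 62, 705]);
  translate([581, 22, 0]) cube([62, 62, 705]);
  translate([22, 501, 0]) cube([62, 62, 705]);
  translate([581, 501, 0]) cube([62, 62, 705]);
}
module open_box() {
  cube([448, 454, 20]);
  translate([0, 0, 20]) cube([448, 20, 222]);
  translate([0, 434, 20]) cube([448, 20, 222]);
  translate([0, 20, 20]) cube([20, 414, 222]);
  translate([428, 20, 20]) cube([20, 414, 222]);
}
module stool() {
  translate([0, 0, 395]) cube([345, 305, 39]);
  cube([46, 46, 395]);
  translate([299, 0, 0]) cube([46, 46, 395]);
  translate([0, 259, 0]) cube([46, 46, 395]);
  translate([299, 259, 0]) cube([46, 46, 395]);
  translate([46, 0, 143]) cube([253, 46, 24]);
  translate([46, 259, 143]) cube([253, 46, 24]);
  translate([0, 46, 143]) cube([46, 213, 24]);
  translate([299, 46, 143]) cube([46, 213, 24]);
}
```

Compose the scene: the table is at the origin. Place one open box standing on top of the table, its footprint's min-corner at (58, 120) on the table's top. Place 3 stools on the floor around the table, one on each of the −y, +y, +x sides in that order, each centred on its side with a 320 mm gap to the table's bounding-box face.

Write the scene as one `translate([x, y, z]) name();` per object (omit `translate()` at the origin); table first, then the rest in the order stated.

table();
translate([58, 120, 737]) open_box();
translate([160, -625, 0]) stool();
translate([160, 905, 0]) stool();
translate([985, 140, 0]) stool();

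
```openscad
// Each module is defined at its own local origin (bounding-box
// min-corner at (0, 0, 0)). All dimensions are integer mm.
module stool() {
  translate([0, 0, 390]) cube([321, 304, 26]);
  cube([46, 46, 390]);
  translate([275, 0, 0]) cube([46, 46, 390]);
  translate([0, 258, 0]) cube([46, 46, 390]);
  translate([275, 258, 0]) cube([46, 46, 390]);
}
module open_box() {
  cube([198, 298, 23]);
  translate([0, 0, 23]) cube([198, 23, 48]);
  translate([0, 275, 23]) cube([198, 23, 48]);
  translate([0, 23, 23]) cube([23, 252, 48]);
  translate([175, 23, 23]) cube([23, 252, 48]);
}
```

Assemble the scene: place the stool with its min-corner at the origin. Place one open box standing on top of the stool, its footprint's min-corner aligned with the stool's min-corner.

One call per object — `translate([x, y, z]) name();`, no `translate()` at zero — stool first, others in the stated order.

stool();
translate([0, 0, 416]) open_box();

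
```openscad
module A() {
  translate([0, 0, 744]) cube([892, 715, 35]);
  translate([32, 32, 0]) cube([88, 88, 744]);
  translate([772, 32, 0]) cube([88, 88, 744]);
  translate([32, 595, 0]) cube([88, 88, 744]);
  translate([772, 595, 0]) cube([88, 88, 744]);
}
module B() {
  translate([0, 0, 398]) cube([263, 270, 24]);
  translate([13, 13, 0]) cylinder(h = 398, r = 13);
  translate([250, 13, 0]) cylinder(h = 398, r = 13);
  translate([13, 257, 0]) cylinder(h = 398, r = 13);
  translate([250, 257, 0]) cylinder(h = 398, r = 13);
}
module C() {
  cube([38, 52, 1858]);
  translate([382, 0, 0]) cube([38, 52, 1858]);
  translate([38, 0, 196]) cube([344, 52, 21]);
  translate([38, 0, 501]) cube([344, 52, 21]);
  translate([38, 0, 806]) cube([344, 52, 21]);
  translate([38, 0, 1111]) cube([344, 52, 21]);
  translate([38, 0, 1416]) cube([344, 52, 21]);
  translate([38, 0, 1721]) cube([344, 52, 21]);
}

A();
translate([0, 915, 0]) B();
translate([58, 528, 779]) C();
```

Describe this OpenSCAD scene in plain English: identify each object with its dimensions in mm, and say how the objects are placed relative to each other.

A is a table: top 892 mm (x) × 715 mm (y), 35 mm thick, upper face at z = 779 mm, on four 88×88 mm square legs, each inset 32 mm from the nearest pair of top edges, running from z = 0 to the bottom of the top.

B is a four-legged stool. The seat is 263×270 mm, 24 mm thick, top at z = 422 mm. It stands on four round legs, each 26 mm in diameter, from z = 0 to the seat underside, each leg's axis is inset half a diameter from the nearest pair of seat edges (so the leg's bounding box is flush with the corner).

C is a wooden ladder with two side rails of 38×52 mm section and 1858 mm height, set 420 mm apart overall. Between them run 6 rectangular rungs (52 mm deep, 21 mm thick), front faces flush with the rails' −y face. The bottom of the first rung is 196 mm above the floor and each subsequent rung is 305 mm higher than the one below.

The stool is on the floor beside the table on its +y side. The ladder is on top of the table.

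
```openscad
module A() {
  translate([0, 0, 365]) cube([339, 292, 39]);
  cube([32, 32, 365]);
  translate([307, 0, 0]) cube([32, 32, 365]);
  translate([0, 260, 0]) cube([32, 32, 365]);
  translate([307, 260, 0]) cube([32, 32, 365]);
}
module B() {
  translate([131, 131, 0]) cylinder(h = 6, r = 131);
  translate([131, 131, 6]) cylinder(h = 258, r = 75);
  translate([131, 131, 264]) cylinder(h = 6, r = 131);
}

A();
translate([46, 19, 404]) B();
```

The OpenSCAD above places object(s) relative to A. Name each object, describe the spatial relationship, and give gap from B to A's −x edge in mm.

A is a stool. B is a spool. The spool is on top of the stool. The gap from the spool to the stool's −x edge is 46 mm.

The spool's min-x is at 46; the stool's min-x is 0; gap = 46 mm.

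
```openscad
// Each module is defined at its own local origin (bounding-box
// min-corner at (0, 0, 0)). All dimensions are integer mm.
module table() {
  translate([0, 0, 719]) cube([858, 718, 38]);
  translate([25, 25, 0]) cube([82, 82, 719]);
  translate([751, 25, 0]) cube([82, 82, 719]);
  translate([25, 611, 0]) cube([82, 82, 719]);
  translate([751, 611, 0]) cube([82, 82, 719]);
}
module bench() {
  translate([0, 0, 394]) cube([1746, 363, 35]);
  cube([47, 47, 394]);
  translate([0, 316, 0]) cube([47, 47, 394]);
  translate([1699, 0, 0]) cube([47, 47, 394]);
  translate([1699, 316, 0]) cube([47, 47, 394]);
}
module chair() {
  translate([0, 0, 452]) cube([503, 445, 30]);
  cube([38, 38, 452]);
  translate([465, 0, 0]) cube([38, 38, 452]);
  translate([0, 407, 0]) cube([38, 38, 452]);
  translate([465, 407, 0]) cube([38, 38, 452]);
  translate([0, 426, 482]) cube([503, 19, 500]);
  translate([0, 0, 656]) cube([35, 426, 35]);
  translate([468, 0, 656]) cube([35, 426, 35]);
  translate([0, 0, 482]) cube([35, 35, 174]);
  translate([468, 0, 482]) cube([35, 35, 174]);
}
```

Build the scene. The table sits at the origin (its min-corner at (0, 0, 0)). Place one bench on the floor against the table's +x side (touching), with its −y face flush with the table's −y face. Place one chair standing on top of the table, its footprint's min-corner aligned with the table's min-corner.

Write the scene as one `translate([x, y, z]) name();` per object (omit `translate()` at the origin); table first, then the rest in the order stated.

table();
translate([858, 0, 0]) bench();
translate([0, 0, 757]) chair();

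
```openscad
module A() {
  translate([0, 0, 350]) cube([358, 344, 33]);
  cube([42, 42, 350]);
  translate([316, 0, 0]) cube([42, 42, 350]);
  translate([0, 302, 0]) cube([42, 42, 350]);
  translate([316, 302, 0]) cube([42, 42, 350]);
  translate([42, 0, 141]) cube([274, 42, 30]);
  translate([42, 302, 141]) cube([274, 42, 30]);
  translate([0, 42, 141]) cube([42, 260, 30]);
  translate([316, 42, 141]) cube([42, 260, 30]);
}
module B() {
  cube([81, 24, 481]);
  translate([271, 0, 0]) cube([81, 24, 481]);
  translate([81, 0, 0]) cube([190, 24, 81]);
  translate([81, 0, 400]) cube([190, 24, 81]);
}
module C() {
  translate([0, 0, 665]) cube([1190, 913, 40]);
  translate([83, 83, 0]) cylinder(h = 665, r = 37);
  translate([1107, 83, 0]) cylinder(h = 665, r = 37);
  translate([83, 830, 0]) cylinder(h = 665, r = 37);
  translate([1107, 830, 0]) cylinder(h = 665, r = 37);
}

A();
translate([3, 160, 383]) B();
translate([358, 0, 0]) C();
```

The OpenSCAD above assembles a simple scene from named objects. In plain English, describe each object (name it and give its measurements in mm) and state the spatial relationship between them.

A is a four-legged stool. The seat is 358×344 mm, 33 mm thick, top at z = 383 mm. It stands on four square legs, each 42×42 mm in cross-section, from z = 0 to the seat underside, each flush with a corner of the seat. Four stretchers, 42 mm wide and 30 mm tall, connect adjacent legs with their undersides at z = 141 mm, each running between the inner faces of the legs it joins and aligned with the legs' outer faces on the other axis.

B is a rectangular picture frame lying in the x–z plane (depth along y). The opening is 190 mm wide (x) by 319 mm tall (z), surrounded by a border 81 mm wide on all four sides. The frame is 24 mm deep and is made of two full-height vertical stiles with two horizontal rails fitted between them.

C is a table with a 1190×913 mm rectangular top, 40 mm thick, top surface at z = 705 mm, supported by four round legs of 74 mm diameter, each leg's bounding box inset 46 mm from the nearest pair of top edges, running from the floor.

The picture frame is on top of the stool, centred. The table is against the stool's +x side, with their −y faces flush.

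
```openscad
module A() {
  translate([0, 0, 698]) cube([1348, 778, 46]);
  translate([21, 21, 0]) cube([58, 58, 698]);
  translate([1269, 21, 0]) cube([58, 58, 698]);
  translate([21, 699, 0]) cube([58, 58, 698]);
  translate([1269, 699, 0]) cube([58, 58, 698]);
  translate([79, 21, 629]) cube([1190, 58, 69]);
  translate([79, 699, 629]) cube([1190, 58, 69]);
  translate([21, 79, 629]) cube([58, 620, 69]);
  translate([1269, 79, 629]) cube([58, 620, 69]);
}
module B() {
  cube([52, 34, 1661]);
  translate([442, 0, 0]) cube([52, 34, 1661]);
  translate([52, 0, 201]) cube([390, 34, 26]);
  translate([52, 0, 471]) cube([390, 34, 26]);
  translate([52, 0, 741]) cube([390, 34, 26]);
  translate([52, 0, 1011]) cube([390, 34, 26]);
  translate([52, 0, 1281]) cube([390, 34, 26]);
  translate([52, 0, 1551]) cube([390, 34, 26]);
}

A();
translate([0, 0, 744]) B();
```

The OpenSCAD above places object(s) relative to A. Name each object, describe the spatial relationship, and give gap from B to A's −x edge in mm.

The ladder's min-x is at 0; the table's min-x is 0; gap = 0 mm.

A is a table. B is a ladder. The ladder is on top of the table. The gap from the ladder to the table's −x edge is 0 mm.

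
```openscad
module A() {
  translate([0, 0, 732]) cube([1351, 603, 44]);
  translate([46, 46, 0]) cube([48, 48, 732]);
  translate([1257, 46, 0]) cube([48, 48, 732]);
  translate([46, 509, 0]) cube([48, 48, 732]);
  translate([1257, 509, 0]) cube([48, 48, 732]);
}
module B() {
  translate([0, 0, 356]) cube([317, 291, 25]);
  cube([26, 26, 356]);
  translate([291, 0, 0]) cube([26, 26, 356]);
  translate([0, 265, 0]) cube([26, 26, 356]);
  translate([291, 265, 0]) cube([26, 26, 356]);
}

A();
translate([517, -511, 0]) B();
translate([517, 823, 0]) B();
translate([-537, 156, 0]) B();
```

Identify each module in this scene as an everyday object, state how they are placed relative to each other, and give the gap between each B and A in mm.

A is a table. B is a stool. Three stools sit around the table at the −y, +y, −x sides. The gap between each stool and the table is 220 mm.

Each stool's nearest face is 220 mm from the table's bounding box.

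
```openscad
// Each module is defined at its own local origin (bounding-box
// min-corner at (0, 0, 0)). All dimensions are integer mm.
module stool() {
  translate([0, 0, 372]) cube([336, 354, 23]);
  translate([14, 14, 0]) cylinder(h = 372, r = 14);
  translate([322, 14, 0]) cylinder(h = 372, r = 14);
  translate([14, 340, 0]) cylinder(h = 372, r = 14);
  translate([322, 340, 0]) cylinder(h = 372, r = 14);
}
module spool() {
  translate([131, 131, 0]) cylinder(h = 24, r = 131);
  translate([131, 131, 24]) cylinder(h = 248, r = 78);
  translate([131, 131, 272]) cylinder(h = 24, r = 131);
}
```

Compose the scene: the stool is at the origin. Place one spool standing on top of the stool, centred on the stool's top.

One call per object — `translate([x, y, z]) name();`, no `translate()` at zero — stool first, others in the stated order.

stool();
translate([37, 46, 395]) spool();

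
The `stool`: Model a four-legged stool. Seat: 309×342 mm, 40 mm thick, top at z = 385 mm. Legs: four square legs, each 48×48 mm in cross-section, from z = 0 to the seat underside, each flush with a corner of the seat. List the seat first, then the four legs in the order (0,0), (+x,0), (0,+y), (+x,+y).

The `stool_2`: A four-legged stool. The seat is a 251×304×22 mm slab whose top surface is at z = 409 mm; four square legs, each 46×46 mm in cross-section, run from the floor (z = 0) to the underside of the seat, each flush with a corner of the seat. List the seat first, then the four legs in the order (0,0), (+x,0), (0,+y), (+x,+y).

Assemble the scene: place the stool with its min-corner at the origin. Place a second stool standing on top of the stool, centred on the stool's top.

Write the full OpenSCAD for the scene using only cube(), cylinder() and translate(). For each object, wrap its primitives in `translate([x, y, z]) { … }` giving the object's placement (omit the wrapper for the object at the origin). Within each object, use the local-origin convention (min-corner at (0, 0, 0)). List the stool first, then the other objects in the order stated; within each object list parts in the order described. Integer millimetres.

translate([0, 0, 345]) cube([309, 342, 40]);
cube([48, 48, 345]);
translate([261, 0, 0]) cube([48, 48, 345]);
translate([0, 294, 0]) cube([48, 48, 345]);
translate([261, 294, 0]) cube([48, 48, 345]);
translate([29, 19, 385]) {
  translate([0, 0, 387]) cube([251, 304, 22]);
  cube([46, 46, 387]);
  translate([205, 0, 0]) cube([46, 46, 387]);
  translate([0, 258, 0]) cube([46, 46, 387]);
  translate([205, 258, 0]) cube([46, 46, 387]);
}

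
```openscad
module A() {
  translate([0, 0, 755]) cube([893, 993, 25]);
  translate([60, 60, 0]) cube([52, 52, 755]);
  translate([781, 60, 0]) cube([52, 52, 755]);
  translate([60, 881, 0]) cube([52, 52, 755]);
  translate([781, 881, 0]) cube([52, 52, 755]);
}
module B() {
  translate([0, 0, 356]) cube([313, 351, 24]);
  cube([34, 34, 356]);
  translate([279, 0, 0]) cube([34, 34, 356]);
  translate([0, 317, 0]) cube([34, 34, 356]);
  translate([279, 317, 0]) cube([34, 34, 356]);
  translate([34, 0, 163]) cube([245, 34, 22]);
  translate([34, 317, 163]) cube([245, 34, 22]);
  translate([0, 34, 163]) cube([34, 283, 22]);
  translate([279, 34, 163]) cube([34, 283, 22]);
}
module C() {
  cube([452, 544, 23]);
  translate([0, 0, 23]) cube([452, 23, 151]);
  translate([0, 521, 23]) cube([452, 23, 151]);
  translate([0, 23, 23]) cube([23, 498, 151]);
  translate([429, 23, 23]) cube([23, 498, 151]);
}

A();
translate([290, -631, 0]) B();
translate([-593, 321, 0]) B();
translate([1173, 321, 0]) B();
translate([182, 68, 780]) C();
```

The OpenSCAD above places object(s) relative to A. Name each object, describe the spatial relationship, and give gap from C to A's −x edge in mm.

The open box's min-x is at 182; the table's min-x is 0; gap = 182 mm.

A is a table. B is a stool. C is an open box. Three stools sit around the table at the −y, −x, +x sides. The open box is on top of the table. The gap from the open box to the table's −x edge is 182 mm.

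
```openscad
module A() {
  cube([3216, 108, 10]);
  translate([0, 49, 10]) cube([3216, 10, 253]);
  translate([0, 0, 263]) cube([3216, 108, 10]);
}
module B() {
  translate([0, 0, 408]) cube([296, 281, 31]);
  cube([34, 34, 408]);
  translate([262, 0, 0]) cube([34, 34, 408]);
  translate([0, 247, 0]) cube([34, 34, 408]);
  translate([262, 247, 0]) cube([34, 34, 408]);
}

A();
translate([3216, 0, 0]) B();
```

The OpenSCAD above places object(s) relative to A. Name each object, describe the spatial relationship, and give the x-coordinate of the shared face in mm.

The I-beam's +x face and the stool's −x face are both at x = 3216 mm.

A is an I-beam. B is a stool. The stool is against the I-beam's +x side, with their −y faces flush. The x-coordinate of the shared face is 3216 mm.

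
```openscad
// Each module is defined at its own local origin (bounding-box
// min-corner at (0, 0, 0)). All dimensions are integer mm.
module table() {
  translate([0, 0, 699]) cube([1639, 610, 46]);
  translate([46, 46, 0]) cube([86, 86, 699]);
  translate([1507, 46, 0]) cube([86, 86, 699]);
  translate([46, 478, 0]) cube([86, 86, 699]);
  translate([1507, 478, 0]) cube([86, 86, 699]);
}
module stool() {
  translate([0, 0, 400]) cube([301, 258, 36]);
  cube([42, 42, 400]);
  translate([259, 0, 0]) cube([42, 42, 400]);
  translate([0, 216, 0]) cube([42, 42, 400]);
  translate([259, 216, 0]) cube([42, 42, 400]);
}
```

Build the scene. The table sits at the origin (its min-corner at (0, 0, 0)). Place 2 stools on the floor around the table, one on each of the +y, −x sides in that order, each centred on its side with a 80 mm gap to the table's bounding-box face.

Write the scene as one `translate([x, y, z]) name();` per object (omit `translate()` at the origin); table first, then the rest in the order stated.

table();
translate([669, 690, 0]) stool();
translate([-381, 176, 0]) stool();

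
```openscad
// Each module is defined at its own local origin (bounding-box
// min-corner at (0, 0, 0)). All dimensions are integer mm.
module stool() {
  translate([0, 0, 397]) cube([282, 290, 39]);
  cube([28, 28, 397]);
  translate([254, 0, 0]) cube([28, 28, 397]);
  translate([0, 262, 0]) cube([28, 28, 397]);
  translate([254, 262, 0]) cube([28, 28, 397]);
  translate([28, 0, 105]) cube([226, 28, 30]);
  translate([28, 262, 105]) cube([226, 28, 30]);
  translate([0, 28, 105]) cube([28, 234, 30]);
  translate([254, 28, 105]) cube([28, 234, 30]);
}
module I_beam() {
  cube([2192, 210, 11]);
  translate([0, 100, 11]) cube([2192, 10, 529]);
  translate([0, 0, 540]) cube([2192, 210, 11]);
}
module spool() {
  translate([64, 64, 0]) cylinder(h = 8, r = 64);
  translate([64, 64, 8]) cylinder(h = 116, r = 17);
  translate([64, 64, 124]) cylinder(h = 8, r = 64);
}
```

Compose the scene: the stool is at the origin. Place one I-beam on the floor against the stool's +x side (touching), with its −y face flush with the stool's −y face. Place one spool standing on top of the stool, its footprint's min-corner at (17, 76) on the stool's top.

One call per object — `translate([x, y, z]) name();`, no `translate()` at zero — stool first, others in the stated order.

stool();
translate([282, 0, 0]) I_beam();
translate([17, 76, 436]) spool();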